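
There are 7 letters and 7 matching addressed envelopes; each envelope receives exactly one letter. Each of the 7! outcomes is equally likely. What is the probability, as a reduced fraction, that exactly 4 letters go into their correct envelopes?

Favorable outcomes: C(7,4)·!3 = 35·2 = 70.
Total outcomes: 7! = 5040.
Probability = 70/5040 = 1/72.

1/72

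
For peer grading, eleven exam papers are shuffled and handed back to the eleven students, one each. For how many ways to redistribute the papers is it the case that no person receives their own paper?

14684570

The subfactorial !11 = [11!/e] (nearest integer).
11! = 39916800, and 39916800/e ≈ 14684570.08, so !11 = 14684570.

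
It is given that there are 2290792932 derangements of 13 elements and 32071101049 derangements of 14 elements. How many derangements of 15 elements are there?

D_15 = (15-1)·(D_14 + D_13) = 14·(32071101049 + 2290792932) = 14·34361893981 = 481066515734.

481066515734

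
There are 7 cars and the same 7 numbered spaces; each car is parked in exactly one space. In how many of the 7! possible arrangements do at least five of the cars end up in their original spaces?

# with exactly i fixed is C(7,i)·!(7-i); sum over i=5..7:
  i=5: C(7,5)·!2 = 21·1 = 21
  i=6: C(7,6)·!1 = 7·0 = 0
  i=7: C(7,7)·!0 = 1·1 = 1
Total = 22.

22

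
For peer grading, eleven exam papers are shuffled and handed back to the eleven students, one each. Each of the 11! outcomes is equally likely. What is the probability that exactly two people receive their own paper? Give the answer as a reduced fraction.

Favorable outcomes: C(11,2)·!9 = 55·133496 = 7342280.
Total outcomes: 11! = 39916800.
Probability = 7342280/39916800 = 16687/90720.

16687/90720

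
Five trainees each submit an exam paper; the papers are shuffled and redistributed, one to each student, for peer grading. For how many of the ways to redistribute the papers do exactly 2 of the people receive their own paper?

20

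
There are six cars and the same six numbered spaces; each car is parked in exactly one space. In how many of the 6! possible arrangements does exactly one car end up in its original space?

264

Choose which one of the 6 is fixed: C(6,1) = 6.
The other 5 form a derangement: !5 = 44.
Total: 6 × 44 = 264.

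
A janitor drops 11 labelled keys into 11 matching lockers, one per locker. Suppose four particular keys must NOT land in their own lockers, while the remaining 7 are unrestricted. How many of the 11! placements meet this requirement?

Let A_j be the event that the j-th constrained one is fixed. By inclusion-exclusion over the 4 events:
Σ_{j=0}^{4} (-1)^j C(4,j)(11-j)!
= C(4,0)·11! - C(4,1)·10! + C(4,2)·9! - C(4,3)·8! + C(4,4)·7!
= 39916800 - 14515200 + 2177280 - 161280 + 5040
= 27422640

27422640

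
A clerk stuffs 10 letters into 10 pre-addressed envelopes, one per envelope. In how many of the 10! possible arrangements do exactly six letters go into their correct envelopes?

Choose which 6 of the 10 are fixed: C(10,6) = 210.
The other 4 form a derangement: !4 = 9.
Total: 210 × 9 = 1890.

1890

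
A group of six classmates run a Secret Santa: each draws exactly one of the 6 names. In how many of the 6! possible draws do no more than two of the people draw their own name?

664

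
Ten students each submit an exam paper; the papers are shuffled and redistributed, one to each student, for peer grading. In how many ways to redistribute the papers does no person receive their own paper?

Recurrence: !10 = 9·(!9 + !8).
!10 = 9·(133496 + 14833) = 9·148329 = 1334961

1334961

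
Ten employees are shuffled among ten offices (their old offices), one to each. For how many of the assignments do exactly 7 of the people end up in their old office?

Choose which 7 of the 10 are fixed: C(10,7) = 120.
The remaining 3 must be deranged: !3 = 2.
Total: 120 × 2 = 240.

240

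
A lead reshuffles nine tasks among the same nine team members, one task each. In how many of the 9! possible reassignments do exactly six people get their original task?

168

Pick the 6 fixed positions: C(9,6) = 84 ways.
The remaining 3 must be deranged: !3 = 2.
Total: 84 × 2 = 168.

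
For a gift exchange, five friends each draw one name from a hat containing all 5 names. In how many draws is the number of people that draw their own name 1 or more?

# with exactly i fixed is C(5,i)·!(5-i); sum over i=1..5:
  i=1: C(5,1)·!4 = 5·9 = 45
  i=2: C(5,2)·!3 = 10·2 = 20
  i=3: C(5,3)·!2 = 10·1 = 10
  i=4: C(5,4)·!1 = 5·0 = 0
  i=5: C(5,5)·!0 = 1·1 = 1
Total = 76.

76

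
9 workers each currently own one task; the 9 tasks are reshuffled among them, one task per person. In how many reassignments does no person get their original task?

The subfactorial !9 = [9!/e] (nearest integer).
9! = 362880, and 362880/e ≈ 133496.09, so !9 = 133496.

133496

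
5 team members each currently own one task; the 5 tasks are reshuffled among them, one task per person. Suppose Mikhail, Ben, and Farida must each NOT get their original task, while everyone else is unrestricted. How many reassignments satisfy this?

64

Inclusion-exclusion on the 3 forbidden self-matches:
Σ_{j=0}^{3} (-1)^j C(3,j)(5-j)!
= C(3,0)·5! - C(3,1)·4! + C(3,2)·3! - C(3,3)·2!
= 120 - 72 + 18 - 2
= 64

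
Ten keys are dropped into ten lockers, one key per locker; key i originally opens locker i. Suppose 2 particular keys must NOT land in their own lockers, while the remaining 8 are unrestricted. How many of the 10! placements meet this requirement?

Let A_j be the event that the j-th constrained one is fixed. By inclusion-exclusion over the 2 events:
Σ_{j=0}^{2} (-1)^j C(2,j)(10-j)!
= C(2,0)·10! - C(2,1)·9! + C(2,2)·8!
= 3628800 - 725760 + 40320
= 2943360

2943360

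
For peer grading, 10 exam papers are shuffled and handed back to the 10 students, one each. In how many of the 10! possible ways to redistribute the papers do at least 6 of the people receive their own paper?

2176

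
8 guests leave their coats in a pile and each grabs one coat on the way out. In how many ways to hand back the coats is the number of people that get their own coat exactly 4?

630

Choose which 4 of the 8 are fixed: C(8,4) = 70.
The other 4 form a derangement: !4 = 9.
Total: 70 × 9 = 630.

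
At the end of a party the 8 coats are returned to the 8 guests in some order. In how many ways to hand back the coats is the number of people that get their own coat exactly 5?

112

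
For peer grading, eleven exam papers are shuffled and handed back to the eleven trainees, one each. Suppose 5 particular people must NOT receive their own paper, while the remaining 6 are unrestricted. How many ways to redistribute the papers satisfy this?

25022880

Let A_j be the event that the j-th constrained one is fixed. By inclusion-exclusion over the 5 events:
Σ_{j=0}^{5} (-1)^j C(5,j)(11-j)!
= C(5,0)·11! - C(5,1)·10! + C(5,2)·9! - C(5,3)·8! + C(5,4)·7! - C(5,5)·6!
= 39916800 - 18144000 + 3628800 - 403200 + 25200 - 720
= 25022880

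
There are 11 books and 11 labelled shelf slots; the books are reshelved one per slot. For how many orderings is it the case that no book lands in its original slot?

14684570

Use !n = n·!(n-1) + (-1)^n.
!11 = 11·1334961 - 1 = 14684570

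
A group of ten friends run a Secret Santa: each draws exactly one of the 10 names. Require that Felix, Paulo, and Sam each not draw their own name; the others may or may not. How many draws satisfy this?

2656080

Let A_j be the event that the j-th constrained one is fixed. By inclusion-exclusion over the 3 events:
Σ_{j=0}^{3} (-1)^j C(3,j)(10-j)!
= C(3,0)·10! - C(3,1)·9! + C(3,2)·8! - C(3,3)·7!
= 3628800 - 1088640 + 120960 - 5040
= 2656080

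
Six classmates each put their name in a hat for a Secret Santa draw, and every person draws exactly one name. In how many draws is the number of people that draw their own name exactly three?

40

Choose which 3 of the 6 are fixed: C(6,3) = 20.
The other 3 form a derangement: !3 = 2.
Total: 20 × 2 = 40.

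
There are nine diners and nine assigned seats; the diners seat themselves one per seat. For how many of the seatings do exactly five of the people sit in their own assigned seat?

1134

Pick the 5 fixed positions: C(9,5) = 126 ways.
The remaining 4 must be deranged: !4 = 9.
Total: 126 × 9 = 1134.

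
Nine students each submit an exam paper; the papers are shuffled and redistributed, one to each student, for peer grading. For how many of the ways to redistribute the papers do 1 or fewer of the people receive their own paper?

266993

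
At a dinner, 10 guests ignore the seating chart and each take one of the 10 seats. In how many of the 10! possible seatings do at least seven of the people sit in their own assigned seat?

286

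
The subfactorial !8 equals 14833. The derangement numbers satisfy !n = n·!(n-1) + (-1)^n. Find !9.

133496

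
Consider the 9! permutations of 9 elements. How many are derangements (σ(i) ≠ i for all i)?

By inclusion-exclusion, !9 = Σ (-1)^k · 9!/k! for k=0..9
= 9! - 9!/1! + 9!/2! - 9!/3! + 9!/4! - 9!/5! + 9!/6! - 9!/7! + 9!/8! - 9!/9!
= 362880 - 362880 + 181440 - 60480 + 15120 - 3024 + 504 - 72 + 9 - 1
= 133496

133496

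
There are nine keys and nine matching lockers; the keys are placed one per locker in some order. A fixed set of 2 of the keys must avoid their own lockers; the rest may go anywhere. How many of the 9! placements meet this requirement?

287280

Let A_j be the event that the j-th constrained one is fixed. By inclusion-exclusion over the 2 events:
Σ_{j=0}^{2} (-1)^j C(2,j)(9-j)!
= C(2,0)·9! - C(2,1)·8! + C(2,2)·7!
= 362880 - 80640 + 5040
= 287280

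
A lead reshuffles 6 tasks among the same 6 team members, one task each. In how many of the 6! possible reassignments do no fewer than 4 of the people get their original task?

16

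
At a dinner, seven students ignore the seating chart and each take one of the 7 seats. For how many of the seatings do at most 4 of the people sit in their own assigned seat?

Sum C(7,i)·!(7-i) for i = 0..4:
  i=0: C(7,0)·!7 = 1·1854 = 1854
  i=1: C(7,1)·!6 = 7·265 = 1855
  i=2: C(7,2)·!5 = 21·44 = 924
  i=3: C(7,3)·!4 = 35·9 = 315
  i=4: C(7,4)·!3 = 35·2 = 70
Total = 5018.

5018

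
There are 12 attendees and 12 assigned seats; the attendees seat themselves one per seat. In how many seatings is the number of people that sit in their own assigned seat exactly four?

Choose which 4 of the 12 are fixed: C(12,4) = 495.
The remaining 8 must be deranged: !8 = 14833.
Total: 495 × 14833 = 7342335.

7342335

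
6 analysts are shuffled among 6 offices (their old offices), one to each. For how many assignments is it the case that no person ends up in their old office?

!6 is the nearest integer to 6!/e.
6! = 720, and 720/e ≈ 264.87, so !6 = 265.

265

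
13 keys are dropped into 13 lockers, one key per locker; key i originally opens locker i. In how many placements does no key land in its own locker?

2290792932

By inclusion-exclusion, !13 = Σ (-1)^k · 13!/k! for k=0..13
= 13! - 13!/1! + 13!/2! - 13!/3! + 13!/4! - 13!/5! + 13!/6! - 13!/7! + 13!/8! - 13!/9! + 13!/10! - 13!/11! + 13!/12! - 13!/13!
= 6227020800 - 6227020800 + 3113510400 - 1037836800 + 259459200 - 51891840 + 8648640 - 1235520 + 154440 - 17160 + 1716 - 156 + 13 - 1
= 2290792932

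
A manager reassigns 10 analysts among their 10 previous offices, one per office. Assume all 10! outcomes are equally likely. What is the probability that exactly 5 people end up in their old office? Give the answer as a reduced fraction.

Favorable outcomes: C(10,5)·!5 = 252·44 = 11088.
Total outcomes: 10! = 3628800.
Probability = 11088/3628800 = 11/3600.

11/3600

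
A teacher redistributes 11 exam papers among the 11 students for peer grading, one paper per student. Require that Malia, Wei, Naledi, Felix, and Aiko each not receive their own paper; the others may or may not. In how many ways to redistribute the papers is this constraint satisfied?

25022880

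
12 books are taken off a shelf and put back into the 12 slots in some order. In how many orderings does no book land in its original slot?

The subfactorial !12 = [12!/e] (nearest integer).
12! = 479001600, and 479001600/e ≈ 176214840.93, so !12 = 176214841.

176214841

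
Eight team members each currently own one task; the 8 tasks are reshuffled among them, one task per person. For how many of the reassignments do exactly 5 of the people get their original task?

Choose which 5 of the 8 are fixed: C(8,5) = 56.
The remaining 3 must be deranged: !3 = 2.
Total: 56 × 2 = 112.

112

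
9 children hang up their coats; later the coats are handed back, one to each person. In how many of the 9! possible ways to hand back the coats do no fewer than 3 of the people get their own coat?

29143

# with exactly i fixed is C(9,i)·!(9-i); sum over i=3..9:
  i=3: C(9,3)·!6 = 84·265 = 22260
  i=4: C(9,4)·!5 = 126·44 = 5544
  i=5: C(9,5)·!4 = 126·9 = 1134
  i=6: C(9,6)·!3 = 84·2 = 168
  i=7: C(9,7)·!2 = 36·1 = 36
  i=8: C(9,8)·!1 = 9·0 = 0
  i=9: C(9,9)·!0 = 1·1 = 1
Total = 29143.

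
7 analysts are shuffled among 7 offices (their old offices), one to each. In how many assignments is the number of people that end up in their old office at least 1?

Sum C(7,i)·!(7-i) for i = 1..7:
  i=1: C(7,1)·!6 = 7·265 = 1855
  i=2: C(7,2)·!5 = 21·44 = 924
  i=3: C(7,3)·!4 = 35·9 = 315
  i=4: C(7,4)·!3 = 35·2 = 70
  i=5: C(7,5)·!2 = 21·1 = 21
  i=6: C(7,6)·!1 = 7·0 = 0
  i=7: C(7,7)·!0 = 1·1 = 1
Total = 3186.

3186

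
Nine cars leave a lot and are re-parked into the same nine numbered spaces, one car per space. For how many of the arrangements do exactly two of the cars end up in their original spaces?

66744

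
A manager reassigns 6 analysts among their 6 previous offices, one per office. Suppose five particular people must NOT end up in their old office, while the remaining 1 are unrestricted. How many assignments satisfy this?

Inclusion-exclusion on the 5 forbidden self-matches:
Σ_{j=0}^{5} (-1)^j C(5,j)(6-j)!
= C(5,0)·6! - C(5,1)·5! + C(5,2)·4! - C(5,3)·3! + C(5,4)·2! - C(5,5)·1!
= 720 - 600 + 240 - 60 + 10 - 1
= 309

309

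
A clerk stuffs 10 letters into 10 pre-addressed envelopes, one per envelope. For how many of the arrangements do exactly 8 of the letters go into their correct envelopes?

45

Choose which 8 of the 10 are fixed: C(10,8) = 45.
The other 2 form a derangement: !2 = 1.
Total: 45 × 1 = 45.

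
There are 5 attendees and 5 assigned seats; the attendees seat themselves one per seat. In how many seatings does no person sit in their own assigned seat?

44

The subfactorial !5 = [5!/e] (nearest integer).
5! = 120, and 120/e ≈ 44.15, so !5 = 44.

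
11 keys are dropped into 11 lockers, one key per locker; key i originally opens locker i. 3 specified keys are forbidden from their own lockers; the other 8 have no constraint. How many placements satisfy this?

30078720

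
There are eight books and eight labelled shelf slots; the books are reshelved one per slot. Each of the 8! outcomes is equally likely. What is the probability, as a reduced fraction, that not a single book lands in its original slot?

2119/5760

Favorable outcomes: !8 = 14833.
Total outcomes: 8! = 40320.
Probability = 14833/40320 = 2119/5760.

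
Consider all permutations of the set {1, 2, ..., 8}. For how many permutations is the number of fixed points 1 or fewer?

29665

Sum C(8,i)·!(8-i) for i = 0..1:
  i=0: C(8,0)·!8 = 1·14833 = 14833
  i=1: C(8,1)·!7 = 8·1854 = 14832
Total = 29665.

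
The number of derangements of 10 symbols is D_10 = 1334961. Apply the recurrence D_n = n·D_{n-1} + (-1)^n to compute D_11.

D_11 = 11·1334961 - 1 = 14684570.

14684570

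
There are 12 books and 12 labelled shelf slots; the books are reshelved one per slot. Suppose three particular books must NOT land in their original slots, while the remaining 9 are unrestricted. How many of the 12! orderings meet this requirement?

369774720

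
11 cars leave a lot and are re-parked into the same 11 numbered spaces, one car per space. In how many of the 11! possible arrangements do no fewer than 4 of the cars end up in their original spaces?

# with exactly i fixed is C(11,i)·!(11-i); sum over i=4..11:
  i=4: C(11,4)·!7 = 330·1854 = 611820
  i=5: C(11,5)·!6 = 462·265 = 122430
  i=6: C(11,6)·!5 = 462·44 = 20328
  i=7: C(11,7)·!4 = 330·9 = 2970
  i=8: C(11,8)·!3 = 165·2 = 330
  i=9: C(11,9)·!2 = 55·1 = 55
  i=10: C(11,10)·!1 = 11·0 = 0
  i=11: C(11,11)·!0 = 1·1 = 1
Total = 757934.

757934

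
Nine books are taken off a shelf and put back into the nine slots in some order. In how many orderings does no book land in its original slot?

Use !n = (n-1)(!(n-1) + !(n-2)).
!9 = 8·(14833 + 1854) = 8·16687 = 133496

133496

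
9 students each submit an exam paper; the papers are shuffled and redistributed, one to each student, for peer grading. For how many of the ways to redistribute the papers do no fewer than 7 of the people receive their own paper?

37

# with exactly i fixed is C(9,i)·!(9-i); sum over i=7..9:
  i=7: C(9,7)·!2 = 36·1 = 36
  i=8: C(9,8)·!1 = 9·0 = 0
  i=9: C(9,9)·!0 = 1·1 = 1
Total = 37.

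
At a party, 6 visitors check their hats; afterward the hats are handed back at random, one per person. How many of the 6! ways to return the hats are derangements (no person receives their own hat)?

265

Use !n = (n-1)(!(n-1) + !(n-2)).
!6 = 5·(44 + 9) = 5·53 = 265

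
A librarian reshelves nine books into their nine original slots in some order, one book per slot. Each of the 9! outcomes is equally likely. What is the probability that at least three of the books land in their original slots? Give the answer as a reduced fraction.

29143/362880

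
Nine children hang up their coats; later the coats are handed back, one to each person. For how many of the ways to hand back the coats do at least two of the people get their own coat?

# with exactly i fixed is C(9,i)·!(9-i); sum over i=2..9:
  i=2: C(9,2)·!7 = 36·1854 = 66744
  i=3: C(9,3)·!6 = 84·265 = 22260
  i=4: C(9,4)·!5 = 126·44 = 5544
  i=5: C(9,5)·!4 = 126·9 = 1134
  i=6: C(9,6)·!3 = 84·2 = 168
  i=7: C(9,7)·!2 = 36·1 = 36
  i=8: C(9,8)·!1 = 9·0 = 0
  i=9: C(9,9)·!0 = 1·1 = 1
Total = 95887.

95887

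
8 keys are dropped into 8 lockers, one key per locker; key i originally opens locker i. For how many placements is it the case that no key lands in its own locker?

14833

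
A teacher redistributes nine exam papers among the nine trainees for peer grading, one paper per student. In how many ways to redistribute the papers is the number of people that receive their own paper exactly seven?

36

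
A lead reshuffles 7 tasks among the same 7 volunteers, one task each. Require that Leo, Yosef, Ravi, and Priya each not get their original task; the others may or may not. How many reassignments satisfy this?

2790

Inclusion-exclusion on the 4 forbidden self-matches:
Σ_{j=0}^{4} (-1)^j C(4,j)(7-j)!
= C(4,0)·7! - C(4,1)·6! + C(4,2)·5! - C(4,3)·4! + C(4,4)·3!
= 5040 - 2880 + 720 - 96 + 6
= 2790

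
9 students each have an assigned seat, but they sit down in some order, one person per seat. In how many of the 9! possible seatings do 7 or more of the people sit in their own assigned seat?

Sum C(9,i)·!(9-i) for i = 7..9:
  i=7: C(9,7)·!2 = 36·1 = 36
  i=8: C(9,8)·!1 = 9·0 = 0
  i=9: C(9,9)·!0 = 1·1 = 1
Total = 37.

37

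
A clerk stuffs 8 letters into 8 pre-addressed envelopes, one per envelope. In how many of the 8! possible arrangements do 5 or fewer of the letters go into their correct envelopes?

40291

Sum C(8,i)·!(8-i) for i = 0..5:
  i=0: C(8,0)·!8 = 1·14833 = 14833
  i=1: C(8,1)·!7 = 8·1854 = 14832
  i=2: C(8,2)·!6 = 28·265 = 7420
  i=3: C(8,3)·!5 = 56·44 = 2464
  i=4: C(8,4)·!4 = 70·9 = 630
  i=5: C(8,5)·!3 = 56·2 = 112
Total = 40291.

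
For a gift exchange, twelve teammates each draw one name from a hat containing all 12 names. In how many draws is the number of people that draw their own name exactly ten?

66

Choose which 10 of the 12 are fixed: C(12,10) = 66.
The other 2 form a derangement: !2 = 1.
Total: 66 × 1 = 66.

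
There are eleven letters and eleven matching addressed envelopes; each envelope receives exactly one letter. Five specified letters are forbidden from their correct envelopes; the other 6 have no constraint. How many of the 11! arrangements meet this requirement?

25022880

Let A_j be the event that the j-th constrained one is fixed. By inclusion-exclusion over the 5 events:
Σ_{j=0}^{5} (-1)^j C(5,j)(11-j)!
= C(5,0)·11! - C(5,1)·10! + C(5,2)·9! - C(5,3)·8! + C(5,4)·7! - C(5,5)·6!
= 39916800 - 18144000 + 3628800 - 403200 + 25200 - 720
= 25022880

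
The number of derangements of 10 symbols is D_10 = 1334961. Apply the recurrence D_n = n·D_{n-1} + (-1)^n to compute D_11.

14684570

D_11 = 11·1334961 - 1 = 14684570.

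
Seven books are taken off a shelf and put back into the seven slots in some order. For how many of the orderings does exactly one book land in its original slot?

1855

Choose which one of the 7 is fixed: C(7,1) = 7.
The remaining 6 must be deranged: !6 = 265.
Total: 7 × 265 = 1855.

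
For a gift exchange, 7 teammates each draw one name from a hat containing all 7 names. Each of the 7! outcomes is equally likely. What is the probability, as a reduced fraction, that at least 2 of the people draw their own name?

1331/5040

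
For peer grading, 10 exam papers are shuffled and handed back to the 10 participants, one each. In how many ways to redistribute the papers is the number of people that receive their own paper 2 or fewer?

3337406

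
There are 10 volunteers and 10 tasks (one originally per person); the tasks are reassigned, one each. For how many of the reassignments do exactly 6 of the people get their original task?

Pick the 6 fixed positions: C(10,6) = 210 ways.
The remaining 4 must be deranged: !4 = 9.
Total: 210 × 9 = 1890.

1890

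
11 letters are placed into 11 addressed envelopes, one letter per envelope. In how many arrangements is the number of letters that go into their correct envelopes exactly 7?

2970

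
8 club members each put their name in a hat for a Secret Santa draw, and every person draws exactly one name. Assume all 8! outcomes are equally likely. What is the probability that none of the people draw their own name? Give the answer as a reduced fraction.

Favorable outcomes: !8 = 14833.
Total outcomes: 8! = 40320.
Probability = 14833/40320 = 2119/5760.

2119/5760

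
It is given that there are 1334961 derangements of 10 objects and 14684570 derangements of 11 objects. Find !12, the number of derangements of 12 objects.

!12 = (12-1)·(!11 + !10) = 11·(14684570 + 1334961) = 11·16019531 = 176214841.

176214841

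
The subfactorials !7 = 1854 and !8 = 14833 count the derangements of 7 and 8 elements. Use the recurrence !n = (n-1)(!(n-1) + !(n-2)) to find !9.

133496

!9 = (9-1)·(!8 + !7) = 8·(14833 + 1854) = 8·16687 = 133496.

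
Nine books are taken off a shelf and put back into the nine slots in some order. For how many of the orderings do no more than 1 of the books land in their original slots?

Sum C(9,i)·!(9-i) for i = 0..1:
  i=0: C(9,0)·!9 = 1·133496 = 133496
  i=1: C(9,1)·!8 = 9·14833 = 133497
Total = 266993.

266993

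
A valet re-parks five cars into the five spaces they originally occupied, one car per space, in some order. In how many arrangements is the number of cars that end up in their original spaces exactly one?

45

Choose which one of the 5 is fixed: C(5,1) = 5.
The other 4 form a derangement: !4 = 9.
Total: 5 × 9 = 45.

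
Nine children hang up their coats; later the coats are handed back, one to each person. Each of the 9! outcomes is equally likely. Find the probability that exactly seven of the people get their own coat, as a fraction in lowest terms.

Favorable outcomes: C(9,7)·!2 = 36·1 = 36.
Total outcomes: 9! = 362880.
Probability = 36/362880 = 1/10080.

1/10080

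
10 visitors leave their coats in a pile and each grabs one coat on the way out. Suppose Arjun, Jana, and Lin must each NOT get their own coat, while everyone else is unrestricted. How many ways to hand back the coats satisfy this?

2656080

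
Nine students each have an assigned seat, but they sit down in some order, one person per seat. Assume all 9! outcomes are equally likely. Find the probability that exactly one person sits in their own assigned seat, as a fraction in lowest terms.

2119/5760

Favorable outcomes: C(9,1)·!8 = 9·14833 = 133497.
Total outcomes: 9! = 362880.
Probability = 133497/362880 = 2119/5760.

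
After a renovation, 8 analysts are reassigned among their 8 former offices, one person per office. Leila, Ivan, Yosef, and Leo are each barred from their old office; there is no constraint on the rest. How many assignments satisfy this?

Inclusion-exclusion on the 4 forbidden self-matches:
Σ_{j=0}^{4} (-1)^j C(4,j)(8-j)!
= C(4,0)·8! - C(4,1)·7! + C(4,2)·6! - C(4,3)·5! + C(4,4)·4!
= 40320 - 20160 + 4320 - 480 + 24
= 24024

24024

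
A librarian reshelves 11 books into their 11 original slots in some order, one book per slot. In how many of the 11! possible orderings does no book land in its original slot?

14684570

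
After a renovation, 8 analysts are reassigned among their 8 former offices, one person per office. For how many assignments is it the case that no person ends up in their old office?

The subfactorial !8 = [8!/e] (nearest integer).
8! = 40320, and 40320/e ≈ 14832.90, so !8 = 14833.

14833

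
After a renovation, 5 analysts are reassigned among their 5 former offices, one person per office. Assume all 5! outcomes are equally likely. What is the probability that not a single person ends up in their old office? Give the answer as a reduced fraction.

11/30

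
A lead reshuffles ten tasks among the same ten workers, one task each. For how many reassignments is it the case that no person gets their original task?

1334961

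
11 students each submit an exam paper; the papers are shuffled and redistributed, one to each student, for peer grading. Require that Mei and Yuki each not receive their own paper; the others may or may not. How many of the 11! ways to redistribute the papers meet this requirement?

33022080

Let A_j be the event that the j-th constrained one is fixed. By inclusion-exclusion over the 2 events:
Σ_{j=0}^{2} (-1)^j C(2,j)(11-j)!
= C(2,0)·11! - C(2,1)·10! + C(2,2)·9!
= 39916800 - 7257600 + 362880
= 33022080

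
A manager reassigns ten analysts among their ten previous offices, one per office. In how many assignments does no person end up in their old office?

The number of derangements of 10 is !10 = Σ_{k=0}^{10} (-1)^k·10!/k!
= 10! - 10!/1! + 10!/2! - 10!/3! + 10!/4! - 10!/5! + 10!/6! - 10!/7! + 10!/8! - 10!/9! + 10!/10!
= 3628800 - 3628800 + 1814400 - 604800 + 151200 - 30240 + 5040 - 720 + 90 - 10 + 1
= 1334961

1334961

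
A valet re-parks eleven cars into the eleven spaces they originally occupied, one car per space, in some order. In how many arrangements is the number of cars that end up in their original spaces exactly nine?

Choose which 9 of the 11 are fixed: C(11,9) = 55.
The other 2 form a derangement: !2 = 1.
Total: 55 × 1 = 55.

55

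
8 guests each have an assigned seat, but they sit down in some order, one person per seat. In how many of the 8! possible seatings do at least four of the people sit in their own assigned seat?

771

Sum C(8,i)·!(8-i) for i = 4..8:
  i=4: C(8,4)·!4 = 70·9 = 630
  i=5: C(8,5)·!3 = 56·2 = 112
  i=6: C(8,6)·!2 = 28·1 = 28
  i=7: C(8,7)·!1 = 8·0 = 0
  i=8: C(8,8)·!0 = 1·1 = 1
Total = 771.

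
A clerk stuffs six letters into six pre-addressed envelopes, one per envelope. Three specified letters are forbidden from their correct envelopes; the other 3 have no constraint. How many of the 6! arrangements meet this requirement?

426

Inclusion-exclusion on the 3 forbidden self-matches:
Σ_{j=0}^{3} (-1)^j C(3,j)(6-j)!
= C(3,0)·6! - C(3,1)·5! + C(3,2)·4! - C(3,3)·3!
= 720 - 360 + 72 - 6
= 426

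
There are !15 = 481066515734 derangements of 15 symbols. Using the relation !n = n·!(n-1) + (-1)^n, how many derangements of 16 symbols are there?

7697064251745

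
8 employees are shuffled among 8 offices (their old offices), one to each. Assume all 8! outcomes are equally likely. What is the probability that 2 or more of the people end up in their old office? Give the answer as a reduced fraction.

Favorable outcomes: Σ_{i≥2} C(8,i)·!(8-i) = 28·265 + 56·44 + 70·9 + 56·2 + 28·1 + 8·0 + 1·1 = 10655.
Total outcomes: 8! = 40320.
Probability = 10655/40320 = 2131/8064.

2131/8064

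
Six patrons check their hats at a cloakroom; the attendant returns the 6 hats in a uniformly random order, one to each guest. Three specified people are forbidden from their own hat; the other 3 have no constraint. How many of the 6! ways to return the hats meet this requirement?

Let A_j be the event that the j-th constrained one is fixed. By inclusion-exclusion over the 3 events:
Σ_{j=0}^{3} (-1)^j C(3,j)(6-j)!
= C(3,0)·6! - C(3,1)·5! + C(3,2)·4! - C(3,3)·3!
= 720 - 360 + 72 - 6
= 426

426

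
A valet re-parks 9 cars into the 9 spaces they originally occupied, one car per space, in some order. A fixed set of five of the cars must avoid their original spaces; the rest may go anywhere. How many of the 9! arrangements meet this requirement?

205056

Let A_j be the event that the j-th constrained one is fixed. By inclusion-exclusion over the 5 events:
Σ_{j=0}^{5} (-1)^j C(5,j)(9-j)!
= C(5,0)·9! - C(5,1)·8! + C(5,2)·7! - C(5,3)·6! + C(5,4)·5! - C(5,5)·4!
= 362880 - 201600 + 50400 - 7200 + 600 - 24
= 205056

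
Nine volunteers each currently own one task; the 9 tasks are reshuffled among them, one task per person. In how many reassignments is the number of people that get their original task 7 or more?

Sum C(9,i)·!(9-i) for i = 7..9:
  i=7: C(9,7)·!2 = 36·1 = 36
  i=8: C(9,8)·!1 = 9·0 = 0
  i=9: C(9,9)·!0 = 1·1 = 1
Total = 37.

37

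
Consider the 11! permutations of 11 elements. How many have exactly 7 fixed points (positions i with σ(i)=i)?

2970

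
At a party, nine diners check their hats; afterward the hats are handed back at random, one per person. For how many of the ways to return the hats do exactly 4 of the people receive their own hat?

5544

Choose which 4 of the 9 are fixed: C(9,4) = 126.
The other 5 form a derangement: !5 = 44.
Total: 126 × 44 = 5544.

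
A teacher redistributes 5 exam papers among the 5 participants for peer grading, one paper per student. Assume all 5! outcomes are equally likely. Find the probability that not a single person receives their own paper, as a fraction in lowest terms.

11/30

Favorable outcomes: !5 = 44.
Total outcomes: 5! = 120.
Probability = 44/120 = 11/30.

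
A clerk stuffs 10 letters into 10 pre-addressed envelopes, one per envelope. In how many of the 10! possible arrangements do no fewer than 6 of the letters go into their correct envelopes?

2176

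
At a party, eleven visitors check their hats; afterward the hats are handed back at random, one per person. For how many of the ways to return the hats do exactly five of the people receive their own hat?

122430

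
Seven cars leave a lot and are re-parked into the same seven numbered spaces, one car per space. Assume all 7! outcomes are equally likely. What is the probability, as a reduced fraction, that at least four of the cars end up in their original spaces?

23/1260

Favorable outcomes: Σ_{i≥4} C(7,i)·!(7-i) = 35·2 + 21·1 + 7·0 + 1·1 = 92.
Total outcomes: 7! = 5040.
Probability = 92/5040 = 23/1260.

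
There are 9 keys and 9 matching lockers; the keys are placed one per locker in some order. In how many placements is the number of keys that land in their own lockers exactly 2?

Pick the 2 fixed positions: C(9,2) = 36 ways.
The other 7 form a derangement: !7 = 1854.
Total: 36 × 1854 = 66744.

66744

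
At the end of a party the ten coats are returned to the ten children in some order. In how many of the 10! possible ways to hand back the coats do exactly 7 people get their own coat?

Choose which 7 of the 10 are fixed: C(10,7) = 120.
The remaining 3 must be deranged: !3 = 2.
Total: 120 × 2 = 240.

240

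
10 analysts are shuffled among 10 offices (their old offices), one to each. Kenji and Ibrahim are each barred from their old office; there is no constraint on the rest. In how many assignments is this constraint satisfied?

2943360

Inclusion-exclusion on the 2 forbidden self-matches:
Σ_{j=0}^{2} (-1)^j C(2,j)(10-j)!
= C(2,0)·10! - C(2,1)·9! + C(2,2)·8!
= 3628800 - 725760 + 40320
= 2943360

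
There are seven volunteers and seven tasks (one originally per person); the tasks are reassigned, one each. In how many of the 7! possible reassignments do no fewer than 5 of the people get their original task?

22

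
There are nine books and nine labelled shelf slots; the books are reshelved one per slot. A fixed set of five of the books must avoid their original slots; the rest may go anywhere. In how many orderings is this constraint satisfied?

205056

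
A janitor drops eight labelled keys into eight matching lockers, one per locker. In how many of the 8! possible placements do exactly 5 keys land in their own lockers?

Choose which 5 of the 8 are fixed: C(8,5) = 56.
The remaining 3 must be deranged: !3 = 2.
Total: 56 × 2 = 112.

112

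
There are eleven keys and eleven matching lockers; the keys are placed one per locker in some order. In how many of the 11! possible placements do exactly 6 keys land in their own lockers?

Pick the 6 fixed positions: C(11,6) = 462 ways.
The remaining 5 must be deranged: !5 = 44.
Total: 462 × 44 = 20328.

20328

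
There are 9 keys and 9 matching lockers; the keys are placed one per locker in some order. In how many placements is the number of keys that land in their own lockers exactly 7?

36

Choose which 7 of the 9 are fixed: C(9,7) = 36.
The remaining 2 must be deranged: !2 = 1.
Total: 36 × 1 = 36.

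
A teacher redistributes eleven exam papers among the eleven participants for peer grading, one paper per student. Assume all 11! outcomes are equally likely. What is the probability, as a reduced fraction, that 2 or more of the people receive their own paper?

10547659/39916800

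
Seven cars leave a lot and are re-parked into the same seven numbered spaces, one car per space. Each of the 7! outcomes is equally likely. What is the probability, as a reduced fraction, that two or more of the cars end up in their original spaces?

1331/5040

Favorable outcomes: Σ_{i≥2} C(7,i)·!(7-i) = 21·44 + 35·9 + 35·2 + 21·1 + 7·0 + 1·1 = 1331.
Total outcomes: 7! = 5040.
Probability = 1331/5040 = 1331/5040.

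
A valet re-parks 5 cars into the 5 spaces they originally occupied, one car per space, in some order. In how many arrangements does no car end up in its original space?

44

The number of derangements of 5 is !5 = Σ_{k=0}^{5} (-1)^k·5!/k!
= 5! - 5!/1! + 5!/2! - 5!/3! + 5!/4! - 5!/5!
= 120 - 120 + 60 - 20 + 5 - 1
= 44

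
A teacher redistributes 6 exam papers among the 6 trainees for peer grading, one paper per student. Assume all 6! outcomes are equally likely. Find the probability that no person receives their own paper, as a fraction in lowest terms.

53/144

Favorable outcomes: !6 = 265.
Total outcomes: 6! = 720.
Probability = 265/720 = 53/144.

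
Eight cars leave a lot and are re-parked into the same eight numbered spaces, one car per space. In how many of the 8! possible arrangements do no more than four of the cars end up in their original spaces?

40179

Sum C(8,i)·!(8-i) for i = 0..4:
  i=0: C(8,0)·!8 = 1·14833 = 14833
  i=1: C(8,1)·!7 = 8·1854 = 14832
  i=2: C(8,2)·!6 = 28·265 = 7420
  i=3: C(8,3)·!5 = 56·44 = 2464
  i=4: C(8,4)·!4 = 70·9 = 630
Total = 40179.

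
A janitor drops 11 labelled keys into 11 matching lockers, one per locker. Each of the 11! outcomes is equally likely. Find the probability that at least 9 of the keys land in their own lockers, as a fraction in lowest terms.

1/712800

Favorable outcomes: Σ_{i≥9} C(11,i)·!(11-i) = 55·1 + 11·0 + 1·1 = 56.
Total outcomes: 11! = 39916800.
Probability = 56/39916800 = 1/712800.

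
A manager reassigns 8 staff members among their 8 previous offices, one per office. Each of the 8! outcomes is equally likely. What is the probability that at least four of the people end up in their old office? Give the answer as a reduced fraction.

Favorable outcomes: Σ_{i≥4} C(8,i)·!(8-i) = 70·9 + 56·2 + 28·1 + 8·0 + 1·1 = 771.
Total outcomes: 8! = 40320.
Probability = 771/40320 = 257/13440.

257/13440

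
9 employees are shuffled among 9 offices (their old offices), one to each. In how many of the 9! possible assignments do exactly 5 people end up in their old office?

Pick the 5 fixed positions: C(9,5) = 126 ways.
The other 4 form a derangement: !4 = 9.
Total: 126 × 9 = 1134.

1134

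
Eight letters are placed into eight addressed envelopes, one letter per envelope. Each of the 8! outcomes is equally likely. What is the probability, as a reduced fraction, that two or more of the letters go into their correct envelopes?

2131/8064

Favorable outcomes: Σ_{i≥2} C(8,i)·!(8-i) = 28·265 + 56·44 + 70·9 + 56·2 + 28·1 + 8·0 + 1·1 = 10655.
Total outcomes: 8! = 40320.
Probability = 10655/40320 = 2131/8064.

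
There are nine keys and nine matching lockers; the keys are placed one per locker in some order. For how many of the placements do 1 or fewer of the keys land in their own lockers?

Sum C(9,i)·!(9-i) for i = 0..1:
  i=0: C(9,0)·!9 = 1·133496 = 133496
  i=1: C(9,1)·!8 = 9·14833 = 133497
Total = 266993.

266993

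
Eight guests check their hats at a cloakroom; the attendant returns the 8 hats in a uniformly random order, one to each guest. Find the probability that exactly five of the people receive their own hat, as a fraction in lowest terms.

Favorable outcomes: C(8,5)·!3 = 56·2 = 112.
Total outcomes: 8! = 40320.
Probability = 112/40320 = 1/360.

1/360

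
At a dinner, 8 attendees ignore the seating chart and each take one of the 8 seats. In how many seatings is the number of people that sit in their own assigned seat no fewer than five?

141

# with exactly i fixed is C(8,i)·!(8-i); sum over i=5..8:
  i=5: C(8,5)·!3 = 56·2 = 112
  i=6: C(8,6)·!2 = 28·1 = 28
  i=7: C(8,7)·!1 = 8·0 = 0
  i=8: C(8,8)·!0 = 1·1 = 1
Total = 141.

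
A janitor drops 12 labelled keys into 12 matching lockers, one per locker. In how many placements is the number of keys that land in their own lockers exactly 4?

7342335

Pick the 4 fixed positions: C(12,4) = 495 ways.
The other 8 form a derangement: !8 = 14833.
Total: 495 × 14833 = 7342335.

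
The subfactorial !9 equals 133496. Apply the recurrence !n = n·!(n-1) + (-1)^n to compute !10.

1334961

!10 = 10·133496 + 1 = 1334961.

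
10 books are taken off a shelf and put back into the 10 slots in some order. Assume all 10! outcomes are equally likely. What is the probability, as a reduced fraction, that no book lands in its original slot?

16481/44800

Favorable outcomes: !10 = 1334961.
Total outcomes: 10! = 3628800.
Probability = 1334961/3628800 = 16481/44800.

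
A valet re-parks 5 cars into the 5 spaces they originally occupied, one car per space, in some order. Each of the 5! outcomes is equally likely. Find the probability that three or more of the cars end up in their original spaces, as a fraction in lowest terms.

11/120

Favorable outcomes: Σ_{i≥3} C(5,i)·!(5-i) = 10·1 + 5·0 + 1·1 = 11.
Total outcomes: 5! = 120.
Probability = 11/120 = 11/120.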